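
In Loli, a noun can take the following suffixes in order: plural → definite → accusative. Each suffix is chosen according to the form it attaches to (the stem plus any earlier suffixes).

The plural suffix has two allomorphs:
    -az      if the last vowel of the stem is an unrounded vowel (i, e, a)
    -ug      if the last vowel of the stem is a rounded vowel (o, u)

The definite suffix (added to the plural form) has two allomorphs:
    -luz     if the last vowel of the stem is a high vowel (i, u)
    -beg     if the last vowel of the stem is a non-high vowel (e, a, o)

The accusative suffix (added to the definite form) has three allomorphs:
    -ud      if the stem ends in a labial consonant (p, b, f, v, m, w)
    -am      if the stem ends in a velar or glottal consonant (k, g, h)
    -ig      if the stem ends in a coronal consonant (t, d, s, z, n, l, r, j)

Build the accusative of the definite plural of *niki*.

*niki*: last vowel = /i/, an unrounded vowel → -az → *nikiaz*.
The plural form *nikiaz*: last vowel = /a/, a non-high vowel → -beg → *nikiazbeg*.
The final consonant of the definite form *nikiazbeg* is /g/, which is velar/glottal, so the accusative suffix is -am, giving *nikiazbegam*.

nikiazbegam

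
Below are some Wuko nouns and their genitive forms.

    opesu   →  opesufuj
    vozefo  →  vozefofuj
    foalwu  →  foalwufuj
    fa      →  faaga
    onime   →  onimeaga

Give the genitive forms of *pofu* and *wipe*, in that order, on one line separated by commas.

The suffix is conditioned by the last vowel: -fuj when the last vowel of the stem is a rounded vowel (*opesu*, *vozefo*, *foalwu*); -aga when the last vowel of the stem is an unrounded vowel (*fa*, *onime*).
The last vowel of *pofu* is /u/, which is a rounded vowel, so the suffix is -fuj, giving *pofufuj*.
The last vowel of *wipe* is /e/, which is an unrounded vowel, so the suffix is -aga, giving *wipeaga*.

pofufuj, wipeaga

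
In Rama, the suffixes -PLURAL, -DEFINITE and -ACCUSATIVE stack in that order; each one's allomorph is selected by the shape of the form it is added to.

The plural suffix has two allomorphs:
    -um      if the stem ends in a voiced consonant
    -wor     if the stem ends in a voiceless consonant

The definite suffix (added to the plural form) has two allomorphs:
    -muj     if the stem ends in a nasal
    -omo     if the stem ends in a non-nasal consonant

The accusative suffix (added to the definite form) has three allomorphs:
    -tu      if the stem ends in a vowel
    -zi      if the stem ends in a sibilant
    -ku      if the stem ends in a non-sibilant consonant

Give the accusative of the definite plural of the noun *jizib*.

jizibummujku

*jizib* — final consonant /b/ (voiced) → -um → *jizibum*.
The final consonant of the plural form *jizibum* is /m/, which is a nasal, so the definite suffix is -muj, giving *jizibummuj*.
Since the final sound of the definite form *jizibummuj* is /j/ (a non-sibilant consonant), it takes -ku, giving *jizibummujku*.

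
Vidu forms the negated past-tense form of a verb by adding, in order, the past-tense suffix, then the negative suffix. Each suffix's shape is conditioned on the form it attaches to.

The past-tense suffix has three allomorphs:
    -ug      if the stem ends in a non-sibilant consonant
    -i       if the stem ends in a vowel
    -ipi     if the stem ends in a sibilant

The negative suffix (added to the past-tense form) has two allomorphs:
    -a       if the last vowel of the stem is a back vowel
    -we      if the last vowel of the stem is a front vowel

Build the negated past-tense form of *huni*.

Since the final sound of *huni* is /i/ (a vowel), it takes -i, giving *hunii*.
The last vowel of the past-tense form *hunii* is /i/, which is a front vowel, so the negative suffix is -we, giving *huniiwe*.

huniiwe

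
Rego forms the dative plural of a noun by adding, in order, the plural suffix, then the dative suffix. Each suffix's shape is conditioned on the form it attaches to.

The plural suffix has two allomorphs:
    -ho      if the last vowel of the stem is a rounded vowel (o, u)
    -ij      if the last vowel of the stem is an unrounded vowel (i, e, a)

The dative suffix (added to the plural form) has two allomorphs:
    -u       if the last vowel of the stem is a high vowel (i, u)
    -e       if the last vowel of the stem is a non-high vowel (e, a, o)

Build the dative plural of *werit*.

weritiju

*werit*: last vowel = /i/, an unrounded vowel → -ij → *weritij*.
The plural form *weritij*: last vowel = /i/, a high vowel → -u → *weritiju*.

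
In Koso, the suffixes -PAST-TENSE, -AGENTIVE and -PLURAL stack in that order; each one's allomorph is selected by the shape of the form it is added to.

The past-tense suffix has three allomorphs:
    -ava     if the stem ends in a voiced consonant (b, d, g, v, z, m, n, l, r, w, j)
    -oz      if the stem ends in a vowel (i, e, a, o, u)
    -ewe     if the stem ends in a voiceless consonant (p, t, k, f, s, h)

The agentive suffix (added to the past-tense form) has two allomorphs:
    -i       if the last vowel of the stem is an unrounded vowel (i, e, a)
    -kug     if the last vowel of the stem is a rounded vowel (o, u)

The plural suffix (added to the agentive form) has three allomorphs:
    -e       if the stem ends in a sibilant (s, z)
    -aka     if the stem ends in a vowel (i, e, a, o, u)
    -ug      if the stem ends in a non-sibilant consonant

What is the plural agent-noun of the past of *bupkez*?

bupkezavaiaka

*bupkez* — final sound /z/ (a voiced consonant) → -ava → *bupkezava*.
The last vowel of the past-tense form *bupkezava* is /a/, which is an unrounded vowel, so the agentive suffix is -i, giving *bupkezavai*.
The agentive form *bupkezavai* — final sound /i/ (a vowel) → -aka → *bupkezavaiaka*.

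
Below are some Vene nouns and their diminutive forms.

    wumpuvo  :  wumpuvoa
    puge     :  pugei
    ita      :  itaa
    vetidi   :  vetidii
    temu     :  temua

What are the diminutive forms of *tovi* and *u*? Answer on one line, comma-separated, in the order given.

tovii, ua

The alternation tracks the last vowel of the stem — -i when the last vowel of the stem is a front vowel (*puge*, *vetidi*); -a when the last vowel of the stem is a back vowel (*wumpuvo*, *ita*, *temu*).
Since the last vowel of *tovi* is /i/ (a front vowel), it takes -i, giving *tovii*.
*u*: last vowel = /u/, a back vowel → -a → *ua*.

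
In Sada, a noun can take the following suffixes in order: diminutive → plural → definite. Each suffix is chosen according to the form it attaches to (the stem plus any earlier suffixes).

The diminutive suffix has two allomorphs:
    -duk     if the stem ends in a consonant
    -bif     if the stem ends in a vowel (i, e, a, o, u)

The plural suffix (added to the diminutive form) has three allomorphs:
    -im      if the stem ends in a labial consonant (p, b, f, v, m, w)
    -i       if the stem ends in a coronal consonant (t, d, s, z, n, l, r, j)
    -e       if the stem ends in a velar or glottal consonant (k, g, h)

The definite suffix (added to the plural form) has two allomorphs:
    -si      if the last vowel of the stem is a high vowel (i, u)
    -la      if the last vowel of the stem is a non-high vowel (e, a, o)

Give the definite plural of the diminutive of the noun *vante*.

vantebifimsi

Since the final sound of *vante* is /e/ (a vowel), it takes -bif, giving *vantebif*.
The final consonant of the diminutive form *vantebif* is /f/, which is labial, so the plural suffix is -im, giving *vantebifim*.
The plural form *vantebifim*: last vowel = /i/, a high vowel → -si → *vantebifimsi*.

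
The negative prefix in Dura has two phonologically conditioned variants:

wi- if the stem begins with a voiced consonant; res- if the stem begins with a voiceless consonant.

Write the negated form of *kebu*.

reskebu

*kebu* — first consonant /k/ (voiceless) → res- → *reskebu*.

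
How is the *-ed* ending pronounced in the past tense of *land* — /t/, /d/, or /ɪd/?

/ɪd/

The stem *land* ends in /t/ or /d/.
The -ed suffix is realized as /ɪd/ after /t, d/; as /t/ after other voiceless consonants; and as /d/ after other voiced sounds.
So -ed on *land* is pronounced /ɪd/.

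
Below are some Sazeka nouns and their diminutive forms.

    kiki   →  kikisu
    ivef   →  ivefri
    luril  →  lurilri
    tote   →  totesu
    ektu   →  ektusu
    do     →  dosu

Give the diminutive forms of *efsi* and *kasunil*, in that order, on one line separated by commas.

efsisu, kasunilri

The suffix is conditioned by the final sound: -ri when the stem ends in a consonant (*ivef*, *luril*); -su when the stem ends in a vowel (*kiki*, *tote*, *ektu*, *do*).
*efsi* — final sound /i/ (a vowel) → -su → *efsisu*.
*kasunil*: final sound = /l/, a consonant → -ri → *kasunilri*.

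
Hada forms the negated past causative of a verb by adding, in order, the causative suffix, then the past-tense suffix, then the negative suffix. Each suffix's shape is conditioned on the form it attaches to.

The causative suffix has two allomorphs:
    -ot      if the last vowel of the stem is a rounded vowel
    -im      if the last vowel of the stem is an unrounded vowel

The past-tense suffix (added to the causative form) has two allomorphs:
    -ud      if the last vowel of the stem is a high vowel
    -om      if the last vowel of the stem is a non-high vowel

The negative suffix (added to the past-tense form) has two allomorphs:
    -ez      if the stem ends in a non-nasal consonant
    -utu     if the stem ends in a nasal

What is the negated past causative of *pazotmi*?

pazotmiimudez

*pazotmi* — last vowel /i/ (an unrounded vowel) → -im → *pazotmiim*.
Since the last vowel of the causative form *pazotmiim* is /i/ (a high vowel), it takes -ud, giving *pazotmiimud*.
The final consonant of the past-tense form *pazotmiimud* is /d/, which is non-nasal, so the negative suffix is -ez, giving *pazotmiimudez*.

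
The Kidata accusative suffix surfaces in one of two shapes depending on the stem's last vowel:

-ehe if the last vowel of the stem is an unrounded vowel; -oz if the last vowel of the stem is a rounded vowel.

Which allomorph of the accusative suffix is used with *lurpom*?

-oz

The last vowel of *lurpom* is /o/, which is a rounded vowel, so the suffix is -oz.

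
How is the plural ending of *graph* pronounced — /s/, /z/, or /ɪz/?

The stem *graph* ends in a voiceless non-sibilant consonant.
The plural suffix surfaces as /ɪz/ after sibilants, /s/ after other voiceless consonants, and /z/ after other voiced sounds.
So the plural -s on *graph* is pronounced /s/.

/s/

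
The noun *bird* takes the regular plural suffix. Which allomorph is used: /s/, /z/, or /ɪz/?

/z/

The stem *bird* ends in a voiced non-sibilant sound.
The plural suffix surfaces as /ɪz/ after sibilants, /s/ after other voiceless consonants, and /z/ after other voiced sounds.
So the plural -s on *bird* is pronounced /z/.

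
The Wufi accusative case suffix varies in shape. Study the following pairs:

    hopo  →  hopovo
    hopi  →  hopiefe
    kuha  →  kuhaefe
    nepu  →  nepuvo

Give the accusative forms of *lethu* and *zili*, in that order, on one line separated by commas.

lethuvo, ziliefe

The suffix is conditioned by the last vowel: -vo when the last vowel of the stem is a rounded vowel (*hopo*, *nepu*); -efe when the last vowel of the stem is an unrounded vowel (*hopi*, *kuha*).
*lethu*: last vowel = /u/, a rounded vowel → -vo → *lethuvo*.
*zili* — last vowel /i/ (an unrounded vowel) → -efe → *ziliefe*.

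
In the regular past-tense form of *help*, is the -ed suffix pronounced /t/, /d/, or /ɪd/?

/t/

The stem *help* ends in a voiceless consonant other than /t/.
The -ed suffix is realized as /ɪd/ after /t, d/; as /t/ after other voiceless consonants; and as /d/ after other voiced sounds.
So -ed on *help* is pronounced /t/.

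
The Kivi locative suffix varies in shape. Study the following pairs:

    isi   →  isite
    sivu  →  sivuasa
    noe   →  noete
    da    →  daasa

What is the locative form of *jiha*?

jihaasa

The pattern is front/back vowel harmony: -te when the last vowel of the stem is a front vowel (*isi*, *noe*); -asa when the last vowel of the stem is a back vowel (*sivu*, *da*).
*jiha* — last vowel /a/ (a back vowel) → -asa → *jihaasa*.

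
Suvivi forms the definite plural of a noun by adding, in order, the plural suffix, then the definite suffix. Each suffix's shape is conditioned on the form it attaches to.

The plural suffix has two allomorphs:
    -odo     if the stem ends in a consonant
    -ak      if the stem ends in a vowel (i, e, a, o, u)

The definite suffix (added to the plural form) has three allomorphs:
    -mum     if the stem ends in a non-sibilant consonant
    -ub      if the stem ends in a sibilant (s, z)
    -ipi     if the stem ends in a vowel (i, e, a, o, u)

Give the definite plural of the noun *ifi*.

The final sound of *ifi* is /i/, which is a vowel, so the plural suffix is -ak, giving *ifiak*.
The final sound of the plural form *ifiak* is /k/, which is a non-sibilant consonant, so the definite suffix is -mum, giving *ifiakmum*.

ifiakmum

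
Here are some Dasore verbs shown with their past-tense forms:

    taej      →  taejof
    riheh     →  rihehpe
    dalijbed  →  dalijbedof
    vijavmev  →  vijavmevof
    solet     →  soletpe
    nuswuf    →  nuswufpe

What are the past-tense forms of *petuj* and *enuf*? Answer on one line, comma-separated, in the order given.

petujof, enufpe

The suffix is conditioned by the final consonant: -pe when the stem ends in a voiceless consonant (*riheh*, *solet*, *nuswuf*); -of when the stem ends in a voiced consonant (*taej*, *dalijbed*, *vijavmev*).
*petuj* — final consonant /j/ (voiced) → -of → *petujof*.
*enuf* — final consonant /f/ (voiceless) → -pe → *enufpe*.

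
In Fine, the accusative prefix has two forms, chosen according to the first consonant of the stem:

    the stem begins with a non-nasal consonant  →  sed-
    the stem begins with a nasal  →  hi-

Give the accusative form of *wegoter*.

sedwegoter

*wegoter*: first consonant = /w/, non-nasal → sed- → *sedwegoter*.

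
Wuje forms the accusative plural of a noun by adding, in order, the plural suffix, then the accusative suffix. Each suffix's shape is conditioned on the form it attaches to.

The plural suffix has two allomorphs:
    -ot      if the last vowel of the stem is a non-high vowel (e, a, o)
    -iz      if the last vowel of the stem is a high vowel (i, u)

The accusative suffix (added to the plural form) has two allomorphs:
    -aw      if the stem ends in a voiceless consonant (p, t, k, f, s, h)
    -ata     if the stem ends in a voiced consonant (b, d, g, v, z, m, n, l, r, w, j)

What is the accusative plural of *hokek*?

*hokek*: last vowel = /e/, a non-high vowel → -ot → *hokekot*.
The plural form *hokekot*: final consonant = /t/, voiceless → -aw → *hokekotaw*.

hokekotaw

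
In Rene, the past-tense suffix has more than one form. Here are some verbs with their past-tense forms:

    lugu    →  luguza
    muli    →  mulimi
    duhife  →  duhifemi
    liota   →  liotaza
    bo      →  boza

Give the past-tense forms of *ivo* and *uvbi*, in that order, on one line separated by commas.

ivoza, uvbimi

The suffix is conditioned by the last vowel: -mi when the last vowel of the stem is a front vowel (*muli*, *duhife*); -za when the last vowel of the stem is a back vowel (*lugu*, *liota*, *bo*).
Since the last vowel of *ivo* is /o/ (a back vowel), it takes -za, giving *ivoza*.
*uvbi*: last vowel = /i/, a front vowel → -mi → *uvbimi*.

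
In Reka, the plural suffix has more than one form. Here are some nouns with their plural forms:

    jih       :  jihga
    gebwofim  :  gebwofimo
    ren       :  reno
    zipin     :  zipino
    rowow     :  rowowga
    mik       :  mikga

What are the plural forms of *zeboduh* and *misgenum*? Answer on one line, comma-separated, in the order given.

The alternation tracks the final consonant of the stem — -o when the stem ends in a nasal (*gebwofim*, *ren*, *zipin*); -ga when the stem ends in a non-nasal consonant (*jih*, *rowow*, *mik*).
*zeboduh* — final consonant /h/ (non-nasal) → -ga → *zeboduhga*.
The final consonant of *misgenum* is /m/, which is a nasal, so the suffix is -o, giving *misgenumo*.

zeboduhga, misgenumo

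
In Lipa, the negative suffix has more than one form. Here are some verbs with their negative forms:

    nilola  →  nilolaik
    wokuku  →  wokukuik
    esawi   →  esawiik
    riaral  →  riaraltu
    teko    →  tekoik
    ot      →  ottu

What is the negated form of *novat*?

novattu

The alternation tracks the final sound of the stem — -tu when the stem ends in a consonant (*riaral*, *ot*); -ik when the stem ends in a vowel (*nilola*, *wokuku*, *esawi*, *teko*).
Since the final sound of *novat* is /t/ (a consonant), it takes -tu, giving *novattu*.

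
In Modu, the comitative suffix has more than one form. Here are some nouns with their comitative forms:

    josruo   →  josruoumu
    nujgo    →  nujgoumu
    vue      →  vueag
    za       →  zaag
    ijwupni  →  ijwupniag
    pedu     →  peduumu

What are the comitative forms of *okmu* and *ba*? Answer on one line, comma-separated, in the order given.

okmuumu, baag

The suffix is conditioned by the last vowel: -umu when the last vowel of the stem is a rounded vowel (*josruo*, *nujgo*, *pedu*); -ag when the last vowel of the stem is an unrounded vowel (*vue*, *za*, *ijwupni*).
The last vowel of *okmu* is /u/, which is a rounded vowel, so the suffix is -umu, giving *okmuumu*.
*ba* — last vowel /a/ (an unrounded vowel) → -ag → *baag*.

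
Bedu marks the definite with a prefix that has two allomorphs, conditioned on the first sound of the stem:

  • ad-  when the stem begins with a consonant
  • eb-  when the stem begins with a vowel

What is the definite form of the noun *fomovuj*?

*fomovuj*: first sound = /f/, a consonant → ad- → *adfomovuj*.

adfomovuj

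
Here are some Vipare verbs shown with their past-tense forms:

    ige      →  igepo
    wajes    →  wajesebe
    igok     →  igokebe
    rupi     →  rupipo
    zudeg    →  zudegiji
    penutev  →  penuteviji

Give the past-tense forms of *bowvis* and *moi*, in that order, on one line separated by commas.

The pattern is voicing of the final sound: -ebe when the stem ends in a voiceless consonant (*wajes*, *igok*); -iji when the stem ends in a voiced consonant (*zudeg*, *penutev*); -po when the stem ends in a vowel (*ige*, *rupi*).
Since the final sound of *bowvis* is /s/ (a voiceless consonant), it takes -ebe, giving *bowvisebe*.
*moi* — final sound /i/ (a vowel) → -po → *moipo*.

bowvisebe, moipo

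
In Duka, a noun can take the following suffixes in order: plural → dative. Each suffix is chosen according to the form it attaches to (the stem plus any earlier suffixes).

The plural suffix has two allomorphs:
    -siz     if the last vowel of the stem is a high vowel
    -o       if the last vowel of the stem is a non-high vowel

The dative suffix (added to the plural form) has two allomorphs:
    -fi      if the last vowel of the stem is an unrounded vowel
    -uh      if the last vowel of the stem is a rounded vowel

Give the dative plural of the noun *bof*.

bofouh

*bof*: last vowel = /o/, a non-high vowel → -o → *bofo*.
The plural form *bofo*: last vowel = /o/, a rounded vowel → -uh → *bofouh*.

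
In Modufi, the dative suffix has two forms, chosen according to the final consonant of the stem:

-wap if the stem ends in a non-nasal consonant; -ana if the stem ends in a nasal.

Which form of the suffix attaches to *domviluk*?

*domviluk*: final consonant = /k/, non-nasal → -wap.

-wap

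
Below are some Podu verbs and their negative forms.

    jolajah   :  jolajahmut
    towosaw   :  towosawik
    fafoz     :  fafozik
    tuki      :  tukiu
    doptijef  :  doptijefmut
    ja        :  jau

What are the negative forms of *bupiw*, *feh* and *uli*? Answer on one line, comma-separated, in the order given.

bupiwik, fehmut, uliu

The alternation tracks the final sound of the stem — -mut when the stem ends in a voiceless consonant (*jolajah*, *doptijef*); -ik when the stem ends in a voiced consonant (*towosaw*, *fafoz*); -u when the stem ends in a vowel (*tuki*, *ja*).
Since the final sound of *bupiw* is /w/ (a voiced consonant), it takes -ik, giving *bupiwik*.
*feh*: final sound = /h/, a voiceless consonant → -mut → *fehmut*.
*uli* — final sound /i/ (a vowel) → -u → *uliu*.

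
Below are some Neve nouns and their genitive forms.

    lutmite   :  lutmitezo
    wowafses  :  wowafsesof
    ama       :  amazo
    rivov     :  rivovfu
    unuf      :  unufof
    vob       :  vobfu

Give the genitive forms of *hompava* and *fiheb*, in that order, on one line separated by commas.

The pattern is voicing of the final sound: -of when the stem ends in a voiceless consonant (*wowafses*, *unuf*); -fu when the stem ends in a voiced consonant (*rivov*, *vob*); -zo when the stem ends in a vowel (*lutmite*, *ama*).
Since the final sound of *hompava* is /a/ (a vowel), it takes -zo, giving *hompavazo*.
*fiheb* — final sound /b/ (a voiced consonant) → -fu → *fihebfu*.

hompavazo, fihebfu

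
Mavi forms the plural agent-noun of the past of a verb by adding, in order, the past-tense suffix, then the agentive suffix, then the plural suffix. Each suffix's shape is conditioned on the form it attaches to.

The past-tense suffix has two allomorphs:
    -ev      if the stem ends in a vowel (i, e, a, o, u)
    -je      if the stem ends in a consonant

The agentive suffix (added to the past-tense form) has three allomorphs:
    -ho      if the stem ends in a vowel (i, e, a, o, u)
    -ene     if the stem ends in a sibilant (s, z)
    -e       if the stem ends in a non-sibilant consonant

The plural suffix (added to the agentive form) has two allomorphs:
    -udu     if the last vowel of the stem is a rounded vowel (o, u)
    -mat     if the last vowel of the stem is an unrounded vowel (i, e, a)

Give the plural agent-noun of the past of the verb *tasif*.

tasifjehoudu

*tasif* — final sound /f/ (a consonant) → -je → *tasifje*.
The past-tense form *tasifje* — final sound /e/ (a vowel) → -ho → *tasifjeho*.
The last vowel of the agentive form *tasifjeho* is /o/, which is a rounded vowel, so the plural suffix is -udu, giving *tasifjehoudu*.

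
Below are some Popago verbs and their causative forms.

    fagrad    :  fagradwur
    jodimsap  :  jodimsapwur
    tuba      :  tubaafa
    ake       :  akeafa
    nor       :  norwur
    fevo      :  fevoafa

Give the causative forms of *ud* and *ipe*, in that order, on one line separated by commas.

The alternation tracks the final sound of the stem — -wur when the stem ends in a consonant (*fagrad*, *jodimsap*, *nor*); -afa when the stem ends in a vowel (*tuba*, *ake*, *fevo*).
*ud* — final sound /d/ (a consonant) → -wur → *udwur*.
The final sound of *ipe* is /e/, which is a vowel, so the suffix is -afa, giving *ipeafa*.

udwur, ipeafa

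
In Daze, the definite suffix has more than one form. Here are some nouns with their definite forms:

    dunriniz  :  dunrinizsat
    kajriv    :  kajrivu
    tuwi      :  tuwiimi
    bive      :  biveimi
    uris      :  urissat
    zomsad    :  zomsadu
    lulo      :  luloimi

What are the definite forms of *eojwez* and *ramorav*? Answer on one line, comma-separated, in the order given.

eojwezsat, ramoravu

The pattern is sibilance of the final sound: -sat when the stem ends in a sibilant (*dunriniz*, *uris*); -u when the stem ends in a non-sibilant consonant (*kajriv*, *zomsad*); -imi when the stem ends in a vowel (*tuwi*, *bive*, *lulo*).
*eojwez*: final sound = /z/, a sibilant → -sat → *eojwezsat*.
Since the final sound of *ramorav* is /v/ (a non-sibilant consonant), it takes -u, giving *ramoravu*.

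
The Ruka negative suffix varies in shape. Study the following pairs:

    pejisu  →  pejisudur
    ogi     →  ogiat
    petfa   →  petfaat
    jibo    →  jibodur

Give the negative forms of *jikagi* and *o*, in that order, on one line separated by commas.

jikagiat, odur

The alternation tracks the last vowel of the stem — -dur when the last vowel of the stem is a rounded vowel (*pejisu*, *jibo*); -at when the last vowel of the stem is an unrounded vowel (*ogi*, *petfa*).
*jikagi* — last vowel /i/ (an unrounded vowel) → -at → *jikagiat*.
*o*: last vowel = /o/, a rounded vowel → -dur → *odur*.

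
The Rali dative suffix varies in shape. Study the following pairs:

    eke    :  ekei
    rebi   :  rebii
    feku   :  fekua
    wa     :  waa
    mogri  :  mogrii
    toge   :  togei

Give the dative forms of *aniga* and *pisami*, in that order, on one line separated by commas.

anigaa, pisamii

Looking at the last vowel of each stem: -i when the last vowel of the stem is a front vowel (*eke*, *rebi*, *mogri*, *toge*); -a when the last vowel of the stem is a back vowel (*feku*, *wa*).
Since the last vowel of *aniga* is /a/ (a back vowel), it takes -a, giving *anigaa*.
Since the last vowel of *pisami* is /i/ (a front vowel), it takes -i, giving *pisamii*.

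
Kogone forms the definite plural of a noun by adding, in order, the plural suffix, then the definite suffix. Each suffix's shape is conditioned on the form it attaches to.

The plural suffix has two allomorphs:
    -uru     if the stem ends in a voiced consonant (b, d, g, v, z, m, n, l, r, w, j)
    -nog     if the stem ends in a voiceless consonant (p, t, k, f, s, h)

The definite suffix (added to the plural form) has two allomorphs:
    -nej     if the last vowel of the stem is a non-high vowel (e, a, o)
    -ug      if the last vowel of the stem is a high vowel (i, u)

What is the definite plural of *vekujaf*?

Since the final consonant of *vekujaf* is /f/ (voiceless), it takes -nog, giving *vekujafnog*.
Since the last vowel of the plural form *vekujafnog* is /o/ (a non-high vowel), it takes -nej, giving *vekujafnognej*.

vekujafnognej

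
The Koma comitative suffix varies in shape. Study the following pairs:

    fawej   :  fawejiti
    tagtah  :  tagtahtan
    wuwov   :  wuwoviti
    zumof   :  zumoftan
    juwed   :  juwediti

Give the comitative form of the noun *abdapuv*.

abdapuviti

The suffix is conditioned by the final consonant: -tan when the stem ends in a voiceless consonant (*tagtah*, *zumof*); -iti when the stem ends in a voiced consonant (*fawej*, *wuwov*, *juwed*).
*abdapuv*: final consonant = /v/, voiced → -iti → *abdapuviti*.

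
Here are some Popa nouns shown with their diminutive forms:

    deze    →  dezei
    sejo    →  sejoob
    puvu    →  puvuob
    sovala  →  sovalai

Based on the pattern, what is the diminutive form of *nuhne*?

nuhnei

The pattern is rounding harmony: -ob when the last vowel of the stem is a rounded vowel (*sejo*, *puvu*); -i when the last vowel of the stem is an unrounded vowel (*deze*, *sovala*).
*nuhne* — last vowel /e/ (an unrounded vowel) → -i → *nuhnei*.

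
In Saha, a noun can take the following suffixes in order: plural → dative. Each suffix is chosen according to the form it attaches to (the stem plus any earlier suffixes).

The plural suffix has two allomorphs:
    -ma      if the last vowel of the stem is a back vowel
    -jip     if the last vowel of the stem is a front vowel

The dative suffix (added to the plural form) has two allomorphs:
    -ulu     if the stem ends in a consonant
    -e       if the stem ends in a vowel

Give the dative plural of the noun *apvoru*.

*apvoru*: last vowel = /u/, a back vowel → -ma → *apvoruma*.
The final sound of the plural form *apvoruma* is /a/, which is a vowel, so the dative suffix is -e, giving *apvorumae*.

apvorumae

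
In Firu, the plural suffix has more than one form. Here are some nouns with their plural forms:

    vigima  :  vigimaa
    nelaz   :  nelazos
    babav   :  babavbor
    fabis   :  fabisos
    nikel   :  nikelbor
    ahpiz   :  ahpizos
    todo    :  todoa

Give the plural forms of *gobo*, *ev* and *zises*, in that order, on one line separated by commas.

goboa, evbor, zisesos

The alternation tracks the final sound of the stem — -os when the stem ends in a sibilant (*nelaz*, *fabis*, *ahpiz*); -bor when the stem ends in a non-sibilant consonant (*babav*, *nikel*); -a when the stem ends in a vowel (*vigima*, *todo*).
The final sound of *gobo* is /o/, which is a vowel, so the suffix is -a, giving *goboa*.
Since the final sound of *ev* is /v/ (a non-sibilant consonant), it takes -bor, giving *evbor*.
Since the final sound of *zises* is /s/ (a sibilant), it takes -os, giving *zisesos*.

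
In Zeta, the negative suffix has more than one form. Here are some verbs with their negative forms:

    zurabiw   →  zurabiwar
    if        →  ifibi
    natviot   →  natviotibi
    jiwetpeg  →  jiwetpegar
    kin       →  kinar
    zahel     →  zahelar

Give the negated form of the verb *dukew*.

dukewar

The suffix is conditioned by the final consonant: -ibi when the stem ends in a voiceless consonant (*if*, *natviot*); -ar when the stem ends in a voiced consonant (*zurabiw*, *jiwetpeg*, *kin*, *zahel*).
*dukew*: final consonant = /w/, voiced → -ar → *dukewar*.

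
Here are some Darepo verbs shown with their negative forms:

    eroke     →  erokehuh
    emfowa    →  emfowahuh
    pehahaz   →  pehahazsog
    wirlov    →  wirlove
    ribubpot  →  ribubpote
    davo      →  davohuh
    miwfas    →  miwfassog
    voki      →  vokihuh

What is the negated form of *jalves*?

The suffix is conditioned by the final sound: -sog when the stem ends in a sibilant (*pehahaz*, *miwfas*); -e when the stem ends in a non-sibilant consonant (*wirlov*, *ribubpot*); -huh when the stem ends in a vowel (*eroke*, *emfowa*, *davo*, *voki*).
*jalves* — final sound /s/ (a sibilant) → -sog → *jalvessog*.

jalvessog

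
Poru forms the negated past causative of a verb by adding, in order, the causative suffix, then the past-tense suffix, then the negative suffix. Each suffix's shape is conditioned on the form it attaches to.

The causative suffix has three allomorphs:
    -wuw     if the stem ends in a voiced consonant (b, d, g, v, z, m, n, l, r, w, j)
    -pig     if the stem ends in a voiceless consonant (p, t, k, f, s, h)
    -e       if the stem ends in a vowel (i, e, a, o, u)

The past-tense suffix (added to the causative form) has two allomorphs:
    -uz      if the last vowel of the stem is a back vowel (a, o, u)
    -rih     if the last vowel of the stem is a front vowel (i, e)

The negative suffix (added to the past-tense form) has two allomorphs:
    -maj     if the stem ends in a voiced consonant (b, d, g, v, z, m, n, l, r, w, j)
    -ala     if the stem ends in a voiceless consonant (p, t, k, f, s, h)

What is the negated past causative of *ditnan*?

ditnanwuwuzmaj

The final sound of *ditnan* is /n/, which is a voiced consonant, so the causative suffix is -wuw, giving *ditnanwuw*.
Since the last vowel of the causative form *ditnanwuw* is /u/ (a back vowel), it takes -uz, giving *ditnanwuwuz*.
The final consonant of the past-tense form *ditnanwuwuz* is /z/, which is voiced, so the negative suffix is -maj, giving *ditnanwuwuzmaj*.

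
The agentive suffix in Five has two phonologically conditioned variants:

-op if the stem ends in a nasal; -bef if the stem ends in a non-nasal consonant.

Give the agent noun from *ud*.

udbef

*ud* — final consonant /d/ (non-nasal) → -bef → *udbef*.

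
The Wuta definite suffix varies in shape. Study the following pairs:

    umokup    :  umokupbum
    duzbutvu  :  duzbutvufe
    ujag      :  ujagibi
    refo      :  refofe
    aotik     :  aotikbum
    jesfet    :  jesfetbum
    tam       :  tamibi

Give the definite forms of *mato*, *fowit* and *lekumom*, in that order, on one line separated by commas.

matofe, fowitbum, lekumomibi

The alternation tracks the final sound of the stem — -bum when the stem ends in a voiceless consonant (*umokup*, *aotik*, *jesfet*); -ibi when the stem ends in a voiced consonant (*ujag*, *tam*); -fe when the stem ends in a vowel (*duzbutvu*, *refo*).
Since the final sound of *mato* is /o/ (a vowel), it takes -fe, giving *matofe*.
*fowit*: final sound = /t/, a voiceless consonant → -bum → *fowitbum*.
*lekumom*: final sound = /m/, a voiced consonant → -ibi → *lekumomibi*.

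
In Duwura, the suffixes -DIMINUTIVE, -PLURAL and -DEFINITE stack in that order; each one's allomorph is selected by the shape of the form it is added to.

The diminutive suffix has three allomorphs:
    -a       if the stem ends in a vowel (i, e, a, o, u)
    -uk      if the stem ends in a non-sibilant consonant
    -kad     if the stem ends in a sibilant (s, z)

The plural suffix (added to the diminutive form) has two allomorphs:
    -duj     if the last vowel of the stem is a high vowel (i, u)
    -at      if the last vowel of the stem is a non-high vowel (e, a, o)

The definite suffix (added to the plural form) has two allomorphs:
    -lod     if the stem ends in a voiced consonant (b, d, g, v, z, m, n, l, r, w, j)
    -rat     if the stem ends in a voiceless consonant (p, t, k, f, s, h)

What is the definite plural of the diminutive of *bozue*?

Since the final sound of *bozue* is /e/ (a vowel), it takes -a, giving *bozuea*.
The diminutive form *bozuea*: last vowel = /a/, a non-high vowel → -at → *bozueaat*.
The plural form *bozueaat*: final consonant = /t/, voiceless → -rat → *bozueaatrat*.

bozueaatrat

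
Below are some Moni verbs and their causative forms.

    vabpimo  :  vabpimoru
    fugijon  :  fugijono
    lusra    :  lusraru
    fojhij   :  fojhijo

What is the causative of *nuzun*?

nuzuno

The pattern is consonant vs. vowel: -o when the stem ends in a consonant (*fugijon*, *fojhij*); -ru when the stem ends in a vowel (*vabpimo*, *lusra*).
*nuzun*: final sound = /n/, a consonant → -o → *nuzuno*.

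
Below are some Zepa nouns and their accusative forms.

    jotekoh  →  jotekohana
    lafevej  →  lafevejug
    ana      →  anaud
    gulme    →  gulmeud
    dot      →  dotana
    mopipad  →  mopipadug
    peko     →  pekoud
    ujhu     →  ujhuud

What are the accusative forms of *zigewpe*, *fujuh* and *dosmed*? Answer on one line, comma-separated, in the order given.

Looking at the final sound of each stem: -ana when the stem ends in a voiceless consonant (*jotekoh*, *dot*); -ug when the stem ends in a voiced consonant (*lafevej*, *mopipad*); -ud when the stem ends in a vowel (*ana*, *gulme*, *peko*, *ujhu*).
*zigewpe*: final sound = /e/, a vowel → -ud → *zigewpeud*.
*fujuh* — final sound /h/ (a voiceless consonant) → -ana → *fujuhana*.
The final sound of *dosmed* is /d/, which is a voiced consonant, so the suffix is -ug, giving *dosmedug*.

zigewpeud, fujuhana, dosmedug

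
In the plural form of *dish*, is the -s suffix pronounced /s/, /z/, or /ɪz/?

The stem *dish* ends in a sibilant (/s, z, ʃ, ʒ, tʃ, dʒ/).
The plural suffix surfaces as /ɪz/ after sibilants, /s/ after other voiceless consonants, and /z/ after other voiced sounds.
So the plural -s on *dish* is pronounced /ɪz/.

/ɪz/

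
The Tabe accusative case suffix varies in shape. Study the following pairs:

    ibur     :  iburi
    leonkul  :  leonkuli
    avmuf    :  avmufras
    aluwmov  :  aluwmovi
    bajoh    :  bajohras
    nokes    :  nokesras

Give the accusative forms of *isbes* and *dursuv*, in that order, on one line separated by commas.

The alternation tracks the final consonant of the stem — -ras when the stem ends in a voiceless consonant (*avmuf*, *bajoh*, *nokes*); -i when the stem ends in a voiced consonant (*ibur*, *leonkul*, *aluwmov*).
*isbes*: final consonant = /s/, voiceless → -ras → *isbesras*.
The final consonant of *dursuv* is /v/, which is voiced, so the suffix is -i, giving *dursuvi*.

isbesras, dursuvi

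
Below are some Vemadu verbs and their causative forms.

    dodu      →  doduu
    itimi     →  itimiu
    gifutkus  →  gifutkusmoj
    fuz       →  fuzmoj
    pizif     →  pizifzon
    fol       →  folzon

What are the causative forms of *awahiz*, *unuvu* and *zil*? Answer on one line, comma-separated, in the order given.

awahizmoj, unuvuu, zilzon

The suffix is conditioned by the final sound: -moj when the stem ends in a sibilant (*gifutkus*, *fuz*); -zon when the stem ends in a non-sibilant consonant (*pizif*, *fol*); -u when the stem ends in a vowel (*dodu*, *itimi*).
*awahiz*: final sound = /z/, a sibilant → -moj → *awahizmoj*.
*unuvu* — final sound /u/ (a vowel) → -u → *unuvuu*.
*zil*: final sound = /l/, a non-sibilant consonant → -zon → *zilzon*.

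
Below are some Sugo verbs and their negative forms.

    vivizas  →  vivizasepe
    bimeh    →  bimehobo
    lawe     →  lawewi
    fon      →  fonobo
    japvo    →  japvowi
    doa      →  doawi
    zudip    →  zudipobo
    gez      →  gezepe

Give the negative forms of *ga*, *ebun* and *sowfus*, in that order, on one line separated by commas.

The alternation tracks the final sound of the stem — -epe when the stem ends in a sibilant (*vivizas*, *gez*); -obo when the stem ends in a non-sibilant consonant (*bimeh*, *fon*, *zudip*); -wi when the stem ends in a vowel (*lawe*, *japvo*, *doa*).
*ga* — final sound /a/ (a vowel) → -wi → *gawi*.
Since the final sound of *ebun* is /n/ (a non-sibilant consonant), it takes -obo, giving *ebunobo*.
*sowfus*: final sound = /s/, a sibilant → -epe → *sowfusepe*.

gawi, ebunobo, sowfusepe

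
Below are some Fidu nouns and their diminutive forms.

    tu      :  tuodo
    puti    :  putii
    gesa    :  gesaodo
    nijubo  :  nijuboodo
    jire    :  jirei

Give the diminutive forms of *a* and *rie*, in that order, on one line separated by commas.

aodo, riei

Looking at the last vowel of each stem: -i when the last vowel of the stem is a front vowel (*puti*, *jire*); -odo when the last vowel of the stem is a back vowel (*tu*, *gesa*, *nijubo*).
*a* — last vowel /a/ (a back vowel) → -odo → *aodo*.
The last vowel of *rie* is /e/, which is a front vowel, so the suffix is -i, giving *riei*.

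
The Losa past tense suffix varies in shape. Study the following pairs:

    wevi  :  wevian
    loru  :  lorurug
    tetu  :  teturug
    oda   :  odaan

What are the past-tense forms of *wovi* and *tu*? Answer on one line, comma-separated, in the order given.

The pattern is rounding harmony: -rug when the last vowel of the stem is a rounded vowel (*loru*, *tetu*); -an when the last vowel of the stem is an unrounded vowel (*wevi*, *oda*).
Since the last vowel of *wovi* is /i/ (an unrounded vowel), it takes -an, giving *wovian*.
The last vowel of *tu* is /u/, which is a rounded vowel, so the suffix is -rug, giving *turug*.

wovian, turug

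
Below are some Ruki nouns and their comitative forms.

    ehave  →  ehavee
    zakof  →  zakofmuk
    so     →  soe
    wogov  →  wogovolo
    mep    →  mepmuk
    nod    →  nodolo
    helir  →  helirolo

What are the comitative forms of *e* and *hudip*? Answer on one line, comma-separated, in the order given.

ee, hudipmuk

The pattern is voicing of the final sound: -muk when the stem ends in a voiceless consonant (*zakof*, *mep*); -olo when the stem ends in a voiced consonant (*wogov*, *nod*, *helir*); -e when the stem ends in a vowel (*ehave*, *so*).
*e*: final sound = /e/, a vowel → -e → *ee*.
The final sound of *hudip* is /p/, which is a voiceless consonant, so the suffix is -muk, giving *hudipmuk*.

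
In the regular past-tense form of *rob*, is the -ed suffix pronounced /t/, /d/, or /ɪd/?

The stem *rob* ends in a voiced sound other than /d/.
The -ed suffix is realized as /ɪd/ after /t, d/; as /t/ after other voiceless consonants; and as /d/ after other voiced sounds.
So -ed on *rob* is pronounced /d/.

/d/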